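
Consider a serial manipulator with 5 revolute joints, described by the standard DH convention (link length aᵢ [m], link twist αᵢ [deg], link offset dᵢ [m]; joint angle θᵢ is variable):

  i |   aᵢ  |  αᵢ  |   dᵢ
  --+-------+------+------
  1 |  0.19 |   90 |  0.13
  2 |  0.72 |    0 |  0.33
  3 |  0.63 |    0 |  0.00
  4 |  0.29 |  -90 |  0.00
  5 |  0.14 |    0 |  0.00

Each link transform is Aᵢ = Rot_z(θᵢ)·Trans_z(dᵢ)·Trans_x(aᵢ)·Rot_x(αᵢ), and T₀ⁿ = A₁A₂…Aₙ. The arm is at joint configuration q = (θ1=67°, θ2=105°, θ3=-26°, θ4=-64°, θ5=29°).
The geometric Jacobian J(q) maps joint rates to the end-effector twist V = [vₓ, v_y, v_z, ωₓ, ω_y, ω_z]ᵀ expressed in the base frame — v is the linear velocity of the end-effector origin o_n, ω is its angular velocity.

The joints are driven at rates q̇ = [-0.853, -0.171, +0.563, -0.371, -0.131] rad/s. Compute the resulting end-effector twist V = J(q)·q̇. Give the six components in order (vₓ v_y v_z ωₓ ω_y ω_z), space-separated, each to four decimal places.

0.2917 -0.4940 0.0897 0.0326 0.0230 -0.9795

o_n = [0.4453, 0.3783, 1.5506]
J₁: ẑ×o_n = [-0.3783, 0.4453, 0.0000], ω = ẑ
J2: z=[0.9205, -0.3907, 0.0000] o=[0.0742, 0.1749, 0.1300] → [-0.5551, -1.3077, 0.3323, 0.9205, -0.3907, 0.0000]
J3: z=[0.9205, -0.3907, 0.0000] o=[0.3052, -0.1256, 0.8255] → [-0.2833, -0.6675, 0.5186, 0.9205, -0.3907, 0.0000]
J4: z=[0.9205, -0.3907, 0.0000] o=[0.3522, -0.0149, 1.4439] → [-0.0417, -0.0983, 0.3984, 0.9205, -0.3907, 0.0000]
J5: z=[-0.1011, -0.2382, 0.9659] o=[0.4616, 0.2429, 1.5189] → [-0.1383, -0.0125, -0.0176, -0.1011, -0.2382, 0.9659]
V = J·q̇ = [0.2917, -0.4940, 0.0897, 0.0326, 0.0230, -0.9795]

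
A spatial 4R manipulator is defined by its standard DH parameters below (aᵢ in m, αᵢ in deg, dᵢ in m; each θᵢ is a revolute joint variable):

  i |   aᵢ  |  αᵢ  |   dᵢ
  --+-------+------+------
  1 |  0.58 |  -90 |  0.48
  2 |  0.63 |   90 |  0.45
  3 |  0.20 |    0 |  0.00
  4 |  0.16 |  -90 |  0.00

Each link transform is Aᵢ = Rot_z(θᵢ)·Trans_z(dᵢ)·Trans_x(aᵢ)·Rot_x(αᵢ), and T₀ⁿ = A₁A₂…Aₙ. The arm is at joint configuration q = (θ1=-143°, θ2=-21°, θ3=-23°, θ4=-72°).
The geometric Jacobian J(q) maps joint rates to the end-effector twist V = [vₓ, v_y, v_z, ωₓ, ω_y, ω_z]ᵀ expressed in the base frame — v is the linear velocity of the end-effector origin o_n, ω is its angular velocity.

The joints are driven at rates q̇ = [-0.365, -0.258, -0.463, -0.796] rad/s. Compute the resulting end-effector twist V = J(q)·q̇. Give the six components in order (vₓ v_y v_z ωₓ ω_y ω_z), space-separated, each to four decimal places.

o_n = [-0.9319, -0.9683, 0.7668]
J₁: ẑ×o_n = [0.9683, -0.9319, 0.0000], ω = ẑ
J2: z=[0.6018, -0.7986, 0.0000] o=[-0.4632, -0.3491, 0.4800] → [-0.2290, -0.1726, -0.7470, 0.6018, -0.7986, 0.0000]
J3: z=[0.2862, 0.2157, 0.9336] o=[-0.6621, -1.0624, 0.7058] → [-0.0747, -0.2694, 0.0851, 0.2862, 0.2157, 0.9336]
J4: z=[0.2862, 0.2157, 0.9336] o=[-0.8464, -1.1034, 0.7717] → [-0.1272, -0.0784, 0.0571, 0.2862, 0.2157, 0.9336]
V = J·q̇ = [-0.1585, 0.5718, 0.1078, -0.5156, -0.0655, -1.5404]

-0.1585 0.5718 0.1078 -0.5156 -0.0655 -1.5404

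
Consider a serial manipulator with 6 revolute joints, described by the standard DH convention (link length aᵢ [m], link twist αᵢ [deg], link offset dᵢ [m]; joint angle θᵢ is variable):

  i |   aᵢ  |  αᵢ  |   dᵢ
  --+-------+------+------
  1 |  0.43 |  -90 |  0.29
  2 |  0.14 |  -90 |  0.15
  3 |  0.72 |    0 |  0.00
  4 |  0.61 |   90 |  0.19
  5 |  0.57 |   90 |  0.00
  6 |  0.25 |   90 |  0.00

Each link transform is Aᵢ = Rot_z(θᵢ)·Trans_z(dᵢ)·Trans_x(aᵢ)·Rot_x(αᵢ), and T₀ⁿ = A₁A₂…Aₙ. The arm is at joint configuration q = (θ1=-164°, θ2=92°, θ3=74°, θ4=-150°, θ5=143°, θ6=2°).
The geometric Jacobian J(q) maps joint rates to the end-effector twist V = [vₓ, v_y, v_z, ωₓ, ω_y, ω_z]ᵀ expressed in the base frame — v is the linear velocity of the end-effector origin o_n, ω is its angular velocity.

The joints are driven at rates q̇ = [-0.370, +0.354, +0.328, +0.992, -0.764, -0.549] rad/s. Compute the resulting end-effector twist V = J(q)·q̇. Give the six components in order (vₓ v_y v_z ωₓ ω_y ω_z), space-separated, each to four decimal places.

0.8960 -0.1456 0.3214 0.8273 0.3947 -1.0002

o_n = [0.0931, 0.6336, -0.0051]
J₁: ẑ×o_n = [-0.6336, 0.0931, 0.0000], ω = ẑ
J2: z=[0.2756, -0.9613, 0.0000] o=[-0.4133, -0.1185, 0.2900] → [0.2837, 0.0813, 0.6941, 0.2756, -0.9613, 0.0000]
J3: z=[0.9607, 0.2755, 0.0349] o=[-0.3673, -0.2614, 0.1501] → [-0.0740, 0.1652, 0.7330, 0.9607, 0.2755, 0.0349]
J4: z=[0.9607, 0.2755, 0.0349] o=[-0.5514, 0.4058, -0.0483] → [0.0039, -0.0189, 0.0413, 0.9607, 0.2755, 0.0349]
J5: z=[0.0341, -0.2419, 0.9697] o=[-0.2008, -0.1094, -0.1891] → [-0.7650, 0.2787, 0.0964, 0.0341, -0.2419, 0.9697]
J6: z=[0.9331, -0.3399, -0.1176] o=[0.0033, 0.4087, -0.0671] → [0.0054, -0.0684, 0.2404, 0.9331, -0.3399, -0.1176]
V = J·q̇ = [0.8960, -0.1456, 0.3214, 0.8273, 0.3947, -1.0002]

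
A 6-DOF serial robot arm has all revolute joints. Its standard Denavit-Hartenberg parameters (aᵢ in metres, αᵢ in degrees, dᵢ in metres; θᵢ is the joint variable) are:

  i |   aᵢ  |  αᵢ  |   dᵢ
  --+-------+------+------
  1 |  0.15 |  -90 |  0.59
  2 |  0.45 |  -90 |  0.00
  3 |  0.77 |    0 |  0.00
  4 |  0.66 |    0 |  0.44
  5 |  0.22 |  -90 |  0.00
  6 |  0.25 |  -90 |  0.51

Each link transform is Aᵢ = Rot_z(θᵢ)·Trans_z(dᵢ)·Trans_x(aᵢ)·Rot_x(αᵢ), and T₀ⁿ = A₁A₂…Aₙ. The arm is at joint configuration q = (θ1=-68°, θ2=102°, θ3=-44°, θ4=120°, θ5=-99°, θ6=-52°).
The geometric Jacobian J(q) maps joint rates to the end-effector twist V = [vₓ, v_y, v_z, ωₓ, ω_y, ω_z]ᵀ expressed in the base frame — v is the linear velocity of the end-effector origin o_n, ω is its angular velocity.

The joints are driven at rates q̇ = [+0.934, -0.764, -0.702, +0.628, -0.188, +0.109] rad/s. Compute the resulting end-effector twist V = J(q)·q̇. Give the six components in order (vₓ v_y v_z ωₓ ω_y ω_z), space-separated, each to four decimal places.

0.4078 -1.6018 -0.5319 -0.7087 -0.5532 0.8379

o_n = [-0.7078, 0.6070, -0.9473]
J₁: ẑ×o_n = [-0.6070, -0.7078, 0.0000], ω = ẑ
J2: z=[0.9272, 0.3746, 0.0000] o=[0.0562, -0.1391, 0.5900] → [-0.5759, 1.4253, 0.9780, 0.9272, 0.3746, 0.0000]
J3: z=[-0.3664, 0.9069, 0.2079] o=[0.0211, -0.0523, 0.1498] → [-1.1321, -0.5536, 0.4195, -0.3664, 0.9069, 0.2079]
J4: z=[-0.3664, 0.9069, 0.2079] o=[0.4739, 0.2548, -0.3920] → [-0.5769, -0.4492, 0.9427, -0.3664, 0.9069, 0.2079]
J5: z=[-0.3664, 0.9069, 0.2079] o=[-0.2935, 0.4447, -0.4567] → [-0.4787, -0.2659, 0.3163, -0.3664, 0.9069, 0.2079]
J6: z=[-0.8839, -0.2695, -0.3822] o=[-0.2296, 0.5160, -0.6547] → [0.1136, -0.0758, -0.2094, -0.8839, -0.2695, -0.3822]
V = J·q̇ = [0.4078, -1.6018, -0.5319, -0.7087, -0.5532, 0.8379]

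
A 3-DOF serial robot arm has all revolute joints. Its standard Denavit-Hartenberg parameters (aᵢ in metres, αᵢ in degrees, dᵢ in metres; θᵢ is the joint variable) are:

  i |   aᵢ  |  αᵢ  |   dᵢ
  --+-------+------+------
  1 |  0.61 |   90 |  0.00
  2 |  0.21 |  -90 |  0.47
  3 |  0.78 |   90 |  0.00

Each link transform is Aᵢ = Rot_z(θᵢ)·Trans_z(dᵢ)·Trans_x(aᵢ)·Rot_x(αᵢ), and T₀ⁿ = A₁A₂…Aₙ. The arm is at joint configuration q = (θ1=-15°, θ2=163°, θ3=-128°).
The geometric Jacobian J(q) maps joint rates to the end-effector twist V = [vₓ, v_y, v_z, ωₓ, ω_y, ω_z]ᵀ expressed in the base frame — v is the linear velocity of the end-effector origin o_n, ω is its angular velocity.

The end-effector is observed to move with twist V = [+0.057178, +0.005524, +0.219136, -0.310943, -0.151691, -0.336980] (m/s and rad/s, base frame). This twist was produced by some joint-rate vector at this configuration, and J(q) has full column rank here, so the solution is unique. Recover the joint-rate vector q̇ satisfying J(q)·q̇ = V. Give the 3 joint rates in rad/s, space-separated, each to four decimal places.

0.5170 0.2270 0.8930

o_n = [0.5581, -1.2725, -0.0790]
J₁: ẑ×o_n = [1.2725, 0.5581, -0.0000], ω = ẑ
J2: z=[-0.2588, -0.9659, 0.0000] o=[0.5892, -0.1579, 0.0000] → [0.0763, -0.0204, 0.2584, -0.2588, -0.9659, 0.0000]
J3: z=[-0.2824, 0.0757, -0.9563] o=[0.2736, -0.5599, 0.0614] → [-0.6921, -0.3117, 0.1797, -0.2824, 0.0757, -0.9563]
q̇ = J⁺·V = [0.5170, 0.2270, 0.8930]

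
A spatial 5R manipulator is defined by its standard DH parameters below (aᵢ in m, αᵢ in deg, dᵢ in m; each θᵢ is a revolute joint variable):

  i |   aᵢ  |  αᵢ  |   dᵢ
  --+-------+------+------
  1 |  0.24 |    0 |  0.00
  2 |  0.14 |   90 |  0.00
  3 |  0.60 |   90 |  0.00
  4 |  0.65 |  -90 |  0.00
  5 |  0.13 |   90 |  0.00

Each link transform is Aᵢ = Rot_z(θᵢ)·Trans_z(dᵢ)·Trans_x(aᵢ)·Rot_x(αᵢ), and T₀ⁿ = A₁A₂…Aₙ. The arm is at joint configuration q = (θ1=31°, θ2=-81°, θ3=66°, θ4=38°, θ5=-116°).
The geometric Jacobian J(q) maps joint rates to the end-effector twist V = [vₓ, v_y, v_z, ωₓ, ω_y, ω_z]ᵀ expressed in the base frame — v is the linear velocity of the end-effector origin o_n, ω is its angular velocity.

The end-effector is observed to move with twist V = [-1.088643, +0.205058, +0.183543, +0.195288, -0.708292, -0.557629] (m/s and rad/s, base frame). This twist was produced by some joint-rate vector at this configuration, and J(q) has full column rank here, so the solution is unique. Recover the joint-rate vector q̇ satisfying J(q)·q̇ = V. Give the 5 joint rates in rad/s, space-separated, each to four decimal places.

-0.9240 0.2770 0.7580 0.5740 -0.5740

o_n = [0.3637, -0.6326, 0.9275]
J₁: ẑ×o_n = [0.6326, 0.3637, -0.0000], ω = ẑ
J2: z=[0.0000, 0.0000, 1.0000] o=[0.2057, 0.1236, 0.0000] → [0.7562, 0.1580, -0.0000, 0.0000, 0.0000, 1.0000]
J3: z=[-0.7660, -0.6428, 0.0000] o=[0.2957, 0.0164, 0.0000] → [-0.5962, 0.7105, 0.5409, -0.7660, -0.6428, 0.0000]
J4: z=[0.5872, -0.6998, -0.4067] o=[0.4526, -0.1706, 0.5481] → [-0.4534, -0.1866, -0.3335, 0.5872, -0.6998, -0.4067]
J5: z=[-0.7646, -0.3147, -0.5624] o=[0.2799, -0.5874, 1.0161] → [0.0024, -0.1148, 0.0609, -0.7646, -0.3147, -0.5624]
q̇ = J⁺·V = [-0.9240, 0.2770, 0.7580, 0.5740, -0.5740]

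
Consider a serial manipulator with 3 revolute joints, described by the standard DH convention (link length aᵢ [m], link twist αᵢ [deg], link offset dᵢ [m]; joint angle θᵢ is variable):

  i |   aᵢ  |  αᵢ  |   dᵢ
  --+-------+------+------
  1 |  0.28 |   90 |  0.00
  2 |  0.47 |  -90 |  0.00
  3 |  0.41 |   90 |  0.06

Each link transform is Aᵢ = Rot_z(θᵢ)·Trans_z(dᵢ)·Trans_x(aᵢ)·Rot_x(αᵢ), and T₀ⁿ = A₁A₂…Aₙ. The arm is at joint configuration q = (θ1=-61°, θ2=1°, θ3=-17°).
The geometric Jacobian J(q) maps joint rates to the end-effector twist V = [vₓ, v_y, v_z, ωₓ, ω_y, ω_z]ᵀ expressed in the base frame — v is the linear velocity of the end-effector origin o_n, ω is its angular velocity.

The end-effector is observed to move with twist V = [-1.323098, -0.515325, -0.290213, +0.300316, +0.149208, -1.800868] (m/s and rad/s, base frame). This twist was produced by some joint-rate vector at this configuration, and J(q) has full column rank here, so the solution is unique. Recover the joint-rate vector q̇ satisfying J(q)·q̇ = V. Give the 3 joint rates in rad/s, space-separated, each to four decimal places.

-0.9360 -0.3350 -0.8650

o_n = [0.4483, -1.0560, 0.0750]
J₁: ẑ×o_n = [1.0560, 0.4483, -0.0000], ω = ẑ
J2: z=[-0.8746, -0.4848, 0.0000] o=[0.1357, -0.2449, 0.0000] → [-0.0364, 0.0656, 0.8609, -0.8746, -0.4848, 0.0000]
J3: z=[-0.0085, 0.0153, 0.9998] o=[0.3636, -0.6559, 0.0082] → [0.4010, 0.0853, 0.0021, -0.0085, 0.0153, 0.9998]
q̇ = J⁺·V = [-0.9360, -0.3350, -0.8650]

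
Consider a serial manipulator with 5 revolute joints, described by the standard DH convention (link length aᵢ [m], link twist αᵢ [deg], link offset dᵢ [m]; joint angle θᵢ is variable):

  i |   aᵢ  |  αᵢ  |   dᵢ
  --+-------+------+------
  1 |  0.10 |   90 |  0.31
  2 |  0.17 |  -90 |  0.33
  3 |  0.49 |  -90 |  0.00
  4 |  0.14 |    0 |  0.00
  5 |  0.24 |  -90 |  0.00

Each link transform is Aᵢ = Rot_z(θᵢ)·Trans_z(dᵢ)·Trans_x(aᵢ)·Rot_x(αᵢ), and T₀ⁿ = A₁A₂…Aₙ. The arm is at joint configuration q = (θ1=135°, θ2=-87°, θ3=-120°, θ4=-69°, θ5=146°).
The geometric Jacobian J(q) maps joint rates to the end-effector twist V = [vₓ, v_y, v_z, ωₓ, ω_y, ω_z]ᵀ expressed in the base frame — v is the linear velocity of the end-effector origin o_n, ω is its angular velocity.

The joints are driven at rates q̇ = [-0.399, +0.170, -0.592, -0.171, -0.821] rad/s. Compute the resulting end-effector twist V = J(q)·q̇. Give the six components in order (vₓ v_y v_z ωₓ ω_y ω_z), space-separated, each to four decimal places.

0.2254 -0.2229 0.3935 0.2193 -0.6803 0.4279

o_n = [0.6040, 0.5904, 0.4315]
J₁: ẑ×o_n = [-0.5904, 0.6040, 0.0000], ω = ẑ
J2: z=[0.7071, 0.7071, 0.0000] o=[-0.0707, 0.0707, 0.3100] → [0.0859, -0.0859, -0.1097, 0.7071, 0.7071, 0.0000]
J3: z=[-0.7061, 0.7061, 0.0523] o=[0.1563, 0.3103, 0.1402] → [0.1910, 0.2291, -0.5139, -0.7061, 0.7061, 0.0523]
J4: z=[0.3215, 0.3856, -0.8648] o=[0.4655, 0.6013, 0.3849] → [0.0085, -0.1348, -0.0570, 0.3215, 0.3856, -0.8648]
J5: z=[0.3215, 0.3856, -0.8648] o=[0.4048, 0.7234, 0.4168] → [-0.1094, -0.1770, -0.1196, 0.3215, 0.3856, -0.8648]
V = J·q̇ = [0.2254, -0.2229, 0.3935, 0.2193, -0.6803, 0.4279]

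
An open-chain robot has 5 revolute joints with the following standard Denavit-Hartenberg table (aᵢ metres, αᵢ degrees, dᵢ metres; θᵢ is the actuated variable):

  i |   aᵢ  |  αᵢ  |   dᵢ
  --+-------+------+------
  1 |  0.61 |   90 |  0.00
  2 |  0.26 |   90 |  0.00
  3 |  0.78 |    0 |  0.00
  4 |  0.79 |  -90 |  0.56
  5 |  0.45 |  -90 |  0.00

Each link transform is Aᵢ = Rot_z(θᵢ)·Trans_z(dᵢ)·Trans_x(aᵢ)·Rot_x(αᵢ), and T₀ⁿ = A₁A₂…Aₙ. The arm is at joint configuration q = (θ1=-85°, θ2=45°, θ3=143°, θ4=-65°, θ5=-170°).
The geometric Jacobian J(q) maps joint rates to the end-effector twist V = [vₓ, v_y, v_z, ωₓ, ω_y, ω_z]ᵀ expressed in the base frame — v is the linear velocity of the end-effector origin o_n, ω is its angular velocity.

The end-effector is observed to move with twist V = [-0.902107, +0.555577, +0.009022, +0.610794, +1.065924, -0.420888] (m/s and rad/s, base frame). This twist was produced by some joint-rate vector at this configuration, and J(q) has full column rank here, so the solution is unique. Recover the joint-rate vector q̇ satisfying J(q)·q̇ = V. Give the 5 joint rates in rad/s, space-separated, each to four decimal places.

-0.7600 -0.8020 -0.3720 -0.5810 0.4840

o_n = [-0.7310, -0.9228, -0.6569]
J₁: ẑ×o_n = [0.9228, -0.7310, 0.0000], ω = ẑ
J2: z=[-0.9962, -0.0872, 0.0000] o=[0.0532, -0.6077, 0.0000] → [0.0573, -0.6544, 0.2456, -0.9962, -0.0872, 0.0000]
J3: z=[0.0616, -0.7044, -0.7071] o=[0.0692, -0.7908, 0.1838] → [0.4989, 0.6176, -0.5718, 0.0616, -0.7044, -0.7071]
J4: z=[0.0616, -0.7044, -0.7071] o=[-0.4368, -0.3929, -0.2566] → [-0.0927, 0.2327, -0.2399, 0.0616, -0.7044, -0.7071]
J5: z=[-0.2674, 0.6709, -0.6917] o=[-1.1620, -0.9705, -0.5365] → [-0.0478, -0.3303, -0.3019, -0.2674, 0.6709, -0.6917]
q̇ = J⁺·V = [-0.7600, -0.8020, -0.3720, -0.5810, 0.4840]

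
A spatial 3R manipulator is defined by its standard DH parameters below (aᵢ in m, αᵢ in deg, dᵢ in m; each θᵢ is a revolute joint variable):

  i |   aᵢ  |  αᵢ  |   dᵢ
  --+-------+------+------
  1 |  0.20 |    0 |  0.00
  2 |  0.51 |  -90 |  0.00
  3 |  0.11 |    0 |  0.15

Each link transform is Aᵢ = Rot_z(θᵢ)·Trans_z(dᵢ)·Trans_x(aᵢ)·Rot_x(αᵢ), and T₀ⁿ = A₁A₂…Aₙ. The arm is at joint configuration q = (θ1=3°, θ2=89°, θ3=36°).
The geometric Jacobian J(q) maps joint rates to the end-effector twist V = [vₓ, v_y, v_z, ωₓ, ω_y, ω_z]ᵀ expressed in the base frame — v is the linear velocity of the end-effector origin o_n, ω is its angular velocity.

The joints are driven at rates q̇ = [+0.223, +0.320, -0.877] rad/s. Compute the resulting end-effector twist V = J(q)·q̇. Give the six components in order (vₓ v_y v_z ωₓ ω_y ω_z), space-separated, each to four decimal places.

o_n = [0.0289, 0.6039, -0.0647]
J₁: ẑ×o_n = [-0.6039, 0.0289, 0.0000], ω = ẑ
J2: z=[0.0000, 0.0000, 1.0000] o=[0.1997, 0.0105, 0.0000] → [-0.5934, -0.1708, 0.0000, 0.0000, 0.0000, 1.0000]
J3: z=[-0.9994, -0.0349, 0.0000] o=[0.1819, 0.5202, 0.0000] → [0.0023, -0.0646, -0.0890, -0.9994, -0.0349, 0.0000]
V = J·q̇ = [-0.3265, 0.0085, 0.0780, 0.8765, 0.0306, 0.5430]

-0.3265 0.0085 0.0780 0.8765 0.0306 0.5430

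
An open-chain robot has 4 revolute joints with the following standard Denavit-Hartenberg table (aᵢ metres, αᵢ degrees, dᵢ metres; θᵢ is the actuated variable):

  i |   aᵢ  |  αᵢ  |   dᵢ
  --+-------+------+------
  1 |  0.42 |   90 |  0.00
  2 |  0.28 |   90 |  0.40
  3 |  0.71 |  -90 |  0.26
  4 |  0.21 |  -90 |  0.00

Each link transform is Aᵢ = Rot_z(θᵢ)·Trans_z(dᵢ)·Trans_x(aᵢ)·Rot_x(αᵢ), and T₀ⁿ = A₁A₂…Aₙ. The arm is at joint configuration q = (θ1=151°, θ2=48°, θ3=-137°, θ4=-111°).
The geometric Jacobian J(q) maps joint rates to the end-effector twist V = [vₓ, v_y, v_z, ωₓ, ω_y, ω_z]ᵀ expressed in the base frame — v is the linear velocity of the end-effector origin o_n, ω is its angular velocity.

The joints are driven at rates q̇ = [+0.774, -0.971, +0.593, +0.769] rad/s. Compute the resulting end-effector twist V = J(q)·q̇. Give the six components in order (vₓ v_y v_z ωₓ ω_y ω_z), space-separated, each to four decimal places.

o_n = [-0.5719, 0.2794, -0.4421]
J₁: ẑ×o_n = [-0.2794, -0.5719, 0.0000], ω = ẑ
J2: z=[0.4848, 0.8746, 0.0000] o=[-0.3673, 0.2036, 0.0000] → [-0.3866, 0.2143, 0.2156, 0.4848, 0.8746, 0.0000]
J3: z=[-0.6500, 0.3603, -0.6691] o=[-0.3373, 0.6443, 0.2081] → [-0.4784, -0.2656, 0.3217, -0.6500, 0.3603, -0.6691]
J4: z=[-0.7537, -0.4184, 0.5068] o=[-0.4371, 0.1460, -0.3518] → [-0.0298, -0.1363, -0.1569, -0.7537, -0.4184, 0.5068]
V = J·q̇ = [-0.1475, -0.9131, -0.1393, -1.4358, -0.9574, 0.7670]

-0.1475 -0.9131 -0.1393 -1.4358 -0.9574 0.7670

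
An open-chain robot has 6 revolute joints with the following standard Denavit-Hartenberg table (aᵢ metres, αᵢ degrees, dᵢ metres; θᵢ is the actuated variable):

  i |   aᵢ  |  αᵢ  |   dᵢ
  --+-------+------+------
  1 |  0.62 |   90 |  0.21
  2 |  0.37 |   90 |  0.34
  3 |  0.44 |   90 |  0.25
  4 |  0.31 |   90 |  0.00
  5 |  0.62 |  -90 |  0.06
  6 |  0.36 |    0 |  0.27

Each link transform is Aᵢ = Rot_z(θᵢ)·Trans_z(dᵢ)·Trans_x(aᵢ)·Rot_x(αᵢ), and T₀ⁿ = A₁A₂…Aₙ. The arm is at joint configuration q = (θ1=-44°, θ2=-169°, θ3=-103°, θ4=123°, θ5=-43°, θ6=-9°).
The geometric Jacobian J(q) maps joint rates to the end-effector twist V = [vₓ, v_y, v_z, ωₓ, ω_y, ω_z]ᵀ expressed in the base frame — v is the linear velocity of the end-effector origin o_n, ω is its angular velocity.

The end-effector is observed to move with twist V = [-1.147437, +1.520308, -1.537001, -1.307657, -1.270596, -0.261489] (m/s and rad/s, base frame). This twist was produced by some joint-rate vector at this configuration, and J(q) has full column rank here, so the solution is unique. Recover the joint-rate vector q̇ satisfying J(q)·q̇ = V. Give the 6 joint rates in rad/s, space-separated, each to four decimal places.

o_n = [-0.5827, 0.0736, 1.3490]
J₁: ẑ×o_n = [-0.0736, -0.5827, 0.0000], ω = ẑ
J2: z=[-0.6947, -0.7193, 0.0000] o=[0.4460, -0.4307, 0.2100] → [-0.8194, 0.7912, -1.0903, -0.6947, -0.7193, 0.0000]
J3: z=[-0.1373, 0.1325, 0.9816] o=[-0.0515, -0.4230, 0.1394] → [-0.3271, -0.3555, 0.0023, -0.1373, 0.1325, 0.9816]
J4: z=[0.5318, -0.8262, 0.1859] o=[0.2819, -0.1489, 0.4037] → [-0.8224, -0.6635, -0.5961, 0.5318, -0.8262, 0.1859]
J5: z=[0.6261, 0.5314, 0.5706] o=[0.1052, -0.2069, 0.6517] → [0.2105, -0.8292, 0.5411, 0.6261, 0.5314, 0.5706]
J6: z=[-0.0000, -0.7318, 0.6815] o=[-0.3407, 0.0895, 0.9700] → [-0.2665, -0.1649, -0.1771, -0.0000, -0.7318, 0.6815]
q̇ = J⁺·V = [-0.4190, 0.8780, 0.5590, -0.0010, -0.9910, 0.2560]

-0.4190 0.8780 0.5590 -0.0010 -0.9910 0.2560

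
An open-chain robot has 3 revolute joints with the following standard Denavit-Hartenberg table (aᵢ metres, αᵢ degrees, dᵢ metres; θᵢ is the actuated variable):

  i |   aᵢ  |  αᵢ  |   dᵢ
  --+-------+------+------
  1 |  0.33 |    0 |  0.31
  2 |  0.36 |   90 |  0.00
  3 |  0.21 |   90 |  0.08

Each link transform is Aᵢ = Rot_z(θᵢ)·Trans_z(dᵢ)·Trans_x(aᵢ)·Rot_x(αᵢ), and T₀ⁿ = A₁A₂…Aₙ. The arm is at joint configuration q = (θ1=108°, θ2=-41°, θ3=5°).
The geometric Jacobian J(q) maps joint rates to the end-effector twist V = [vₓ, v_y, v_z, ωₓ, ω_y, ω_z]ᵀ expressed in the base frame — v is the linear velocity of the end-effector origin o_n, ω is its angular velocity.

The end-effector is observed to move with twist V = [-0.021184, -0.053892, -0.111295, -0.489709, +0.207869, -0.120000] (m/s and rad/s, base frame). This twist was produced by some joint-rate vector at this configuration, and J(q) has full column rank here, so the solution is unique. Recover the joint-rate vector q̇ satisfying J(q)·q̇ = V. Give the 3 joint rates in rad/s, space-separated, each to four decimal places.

0.2680 -0.3880 -0.5320

o_n = [0.1941, 0.8065, 0.3283]
J₁: ẑ×o_n = [-0.8065, 0.1941, 0.0000], ω = ẑ
J2: z=[0.0000, 0.0000, 1.0000] o=[-0.1020, 0.3138, 0.3100] → [-0.4927, 0.2960, 0.0000, 0.0000, 0.0000, 1.0000]
J3: z=[0.9205, -0.3907, 0.0000] o=[0.0387, 0.6452, 0.3100] → [-0.0072, -0.0168, 0.2092, 0.9205, -0.3907, 0.0000]
q̇ = J⁺·V = [0.2680, -0.3880, -0.5320]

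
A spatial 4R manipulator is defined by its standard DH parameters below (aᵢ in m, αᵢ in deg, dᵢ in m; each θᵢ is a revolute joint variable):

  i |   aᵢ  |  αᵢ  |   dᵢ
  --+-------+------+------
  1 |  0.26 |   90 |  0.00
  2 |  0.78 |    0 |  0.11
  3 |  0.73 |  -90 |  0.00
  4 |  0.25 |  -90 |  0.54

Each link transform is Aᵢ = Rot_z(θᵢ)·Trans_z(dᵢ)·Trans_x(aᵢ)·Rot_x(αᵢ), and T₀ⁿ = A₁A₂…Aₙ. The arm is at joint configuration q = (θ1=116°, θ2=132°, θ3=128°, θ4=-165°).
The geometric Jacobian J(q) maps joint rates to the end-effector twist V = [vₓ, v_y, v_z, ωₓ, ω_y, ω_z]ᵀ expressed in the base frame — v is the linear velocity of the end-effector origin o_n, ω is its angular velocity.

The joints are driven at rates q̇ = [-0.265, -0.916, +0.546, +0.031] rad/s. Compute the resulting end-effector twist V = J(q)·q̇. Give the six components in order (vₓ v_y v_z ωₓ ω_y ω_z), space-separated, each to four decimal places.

o_n = [0.0759, 0.2429, 0.0048]
J₁: ẑ×o_n = [-0.2429, 0.0759, 0.0000], ω = ẑ
J2: z=[0.8988, 0.4384, 0.0000] o=[-0.1140, 0.2337, 0.0000] → [0.0021, -0.0043, -0.0750, 0.8988, 0.4384, 0.0000]
J3: z=[0.8988, 0.4384, 0.0000] o=[0.2137, -0.1872, 0.5797] → [-0.2520, 0.5167, 0.4470, 0.8988, 0.4384, 0.0000]
J4: z=[-0.4317, 0.8851, -0.1736] o=[0.2693, -0.3011, -0.1393] → [0.2220, 0.0958, -0.0637, -0.4317, 0.8851, -0.1736]
V = J·q̇ = [-0.0683, 0.2689, 0.3107, -0.3459, -0.1348, -0.2704]

-0.0683 0.2689 0.3107 -0.3459 -0.1348 -0.2704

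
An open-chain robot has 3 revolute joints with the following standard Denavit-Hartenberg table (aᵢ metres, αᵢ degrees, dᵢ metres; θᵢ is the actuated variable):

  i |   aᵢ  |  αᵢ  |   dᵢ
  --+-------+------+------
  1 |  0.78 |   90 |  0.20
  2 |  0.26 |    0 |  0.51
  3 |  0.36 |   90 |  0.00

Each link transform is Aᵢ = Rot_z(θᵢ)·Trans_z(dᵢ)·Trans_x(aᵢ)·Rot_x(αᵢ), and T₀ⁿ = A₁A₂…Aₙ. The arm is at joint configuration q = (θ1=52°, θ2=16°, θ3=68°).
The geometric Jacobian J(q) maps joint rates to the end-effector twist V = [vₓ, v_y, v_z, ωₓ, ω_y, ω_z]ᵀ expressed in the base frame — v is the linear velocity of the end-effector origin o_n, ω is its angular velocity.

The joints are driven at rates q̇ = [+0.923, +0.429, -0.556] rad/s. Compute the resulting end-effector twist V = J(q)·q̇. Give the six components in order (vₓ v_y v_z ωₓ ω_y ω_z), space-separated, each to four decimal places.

o_n = [1.0591, 0.5273, 0.6297]
J₁: ẑ×o_n = [-0.5273, 1.0591, 0.0000], ω = ẑ
J2: z=[0.7880, -0.6157, 0.0000] o=[0.4802, 0.6146, 0.2000] → [-0.2645, -0.3386, 0.2876, 0.7880, -0.6157, 0.0000]
J3: z=[0.7880, -0.6157, 0.0000] o=[1.0360, 0.4976, 0.2717] → [-0.2204, -0.2821, 0.0376, 0.7880, -0.6157, 0.0000]
V = J·q̇ = [-0.4776, 0.9892, 0.1024, -0.1001, 0.0782, 0.9230]

-0.4776 0.9892 0.1024 -0.1001 0.0782 0.9230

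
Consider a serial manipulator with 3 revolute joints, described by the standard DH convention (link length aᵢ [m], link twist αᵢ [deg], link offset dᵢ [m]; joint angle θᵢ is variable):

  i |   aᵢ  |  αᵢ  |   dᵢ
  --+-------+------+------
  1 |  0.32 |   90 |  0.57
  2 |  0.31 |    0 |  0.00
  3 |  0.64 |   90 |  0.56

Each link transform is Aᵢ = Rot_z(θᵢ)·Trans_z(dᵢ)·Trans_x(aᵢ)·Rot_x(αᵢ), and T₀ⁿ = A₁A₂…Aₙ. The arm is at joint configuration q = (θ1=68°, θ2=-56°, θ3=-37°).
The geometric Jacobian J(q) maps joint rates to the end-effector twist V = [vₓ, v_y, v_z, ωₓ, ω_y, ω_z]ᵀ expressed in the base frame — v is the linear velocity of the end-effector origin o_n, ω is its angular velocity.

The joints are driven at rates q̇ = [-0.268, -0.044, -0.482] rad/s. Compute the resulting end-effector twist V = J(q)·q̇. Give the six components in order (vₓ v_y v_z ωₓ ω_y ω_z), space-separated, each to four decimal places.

o_n = [0.6915, 0.2166, -0.3261]
J₁: ẑ×o_n = [-0.2166, 0.6915, 0.0000], ω = ẑ
J2: z=[0.9272, -0.3746, 0.0000] o=[0.1199, 0.2967, 0.5700] → [0.3357, 0.8309, 0.1399, 0.9272, -0.3746, 0.0000]
J3: z=[0.9272, -0.3746, 0.0000] o=[0.1848, 0.4574, 0.3130] → [0.2394, 0.5926, -0.0335, 0.9272, -0.3746, 0.0000]
V = J·q̇ = [-0.0721, -0.5075, 0.0100, -0.4877, 0.1970, -0.2680]

-0.0721 -0.5075 0.0100 -0.4877 0.1970 -0.2680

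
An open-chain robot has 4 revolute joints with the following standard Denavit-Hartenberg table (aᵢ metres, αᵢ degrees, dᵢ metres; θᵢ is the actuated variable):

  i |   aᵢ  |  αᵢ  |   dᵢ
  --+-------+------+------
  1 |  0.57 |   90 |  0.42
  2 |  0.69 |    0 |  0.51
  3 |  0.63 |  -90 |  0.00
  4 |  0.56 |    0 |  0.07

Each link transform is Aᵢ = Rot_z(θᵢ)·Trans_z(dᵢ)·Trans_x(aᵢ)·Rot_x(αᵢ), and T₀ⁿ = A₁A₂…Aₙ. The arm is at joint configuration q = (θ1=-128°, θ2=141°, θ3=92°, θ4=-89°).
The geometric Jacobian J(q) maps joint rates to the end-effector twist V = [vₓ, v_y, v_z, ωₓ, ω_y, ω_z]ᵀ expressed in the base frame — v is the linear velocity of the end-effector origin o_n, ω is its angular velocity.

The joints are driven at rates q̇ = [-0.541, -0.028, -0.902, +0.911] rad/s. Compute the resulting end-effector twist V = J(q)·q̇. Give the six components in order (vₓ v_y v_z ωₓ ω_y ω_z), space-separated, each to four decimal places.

0.9875 0.9899 -0.0863 0.2849 -1.1459 -1.0893

o_n = [-0.6613, 0.8914, 0.3012]
J₁: ẑ×o_n = [-0.8914, -0.6613, 0.0000], ω = ẑ
J2: z=[-0.7880, 0.6157, 0.0000] o=[-0.3509, -0.4492, 0.4200] → [-0.0732, -0.0936, -0.8654, -0.7880, 0.6157, 0.0000]
J3: z=[-0.7880, 0.6157, 0.0000] o=[-0.4227, 0.2874, 0.8542] → [-0.3405, -0.4358, -0.3291, -0.7880, 0.6157, 0.0000]
J4: z=[-0.4917, -0.6293, -0.6018] o=[-0.1893, 0.5861, 0.3511] → [0.2152, 0.2595, -0.4472, -0.4917, -0.6293, -0.6018]
V = J·q̇ = [0.9875, 0.9899, -0.0863, 0.2849, -1.1459, -1.0893]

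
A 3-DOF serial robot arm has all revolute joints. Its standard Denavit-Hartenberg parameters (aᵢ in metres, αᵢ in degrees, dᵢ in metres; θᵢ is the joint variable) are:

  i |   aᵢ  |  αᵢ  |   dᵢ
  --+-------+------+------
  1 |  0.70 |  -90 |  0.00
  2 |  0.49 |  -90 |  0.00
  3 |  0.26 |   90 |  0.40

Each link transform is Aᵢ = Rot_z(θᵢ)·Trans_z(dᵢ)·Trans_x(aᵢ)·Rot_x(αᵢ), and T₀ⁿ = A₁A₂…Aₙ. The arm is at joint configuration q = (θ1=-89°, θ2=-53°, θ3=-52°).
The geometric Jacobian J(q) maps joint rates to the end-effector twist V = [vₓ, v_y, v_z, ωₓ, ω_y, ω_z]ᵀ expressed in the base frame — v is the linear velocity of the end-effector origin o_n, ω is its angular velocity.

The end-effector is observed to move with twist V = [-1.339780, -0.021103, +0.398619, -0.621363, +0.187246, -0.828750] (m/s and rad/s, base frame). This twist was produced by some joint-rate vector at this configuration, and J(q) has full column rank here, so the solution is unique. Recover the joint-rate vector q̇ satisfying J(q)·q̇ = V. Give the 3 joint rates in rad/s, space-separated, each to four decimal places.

o_n = [0.2295, -1.4069, 0.2784]
J₁: ẑ×o_n = [1.4069, 0.2295, -0.0000], ω = ẑ
J2: z=[0.9998, 0.0175, 0.0000] o=[0.0122, -0.6999, 0.0000] → [0.0049, -0.2784, -0.7107, 0.9998, 0.0175, 0.0000]
J3: z=[0.0139, -0.7985, -0.6018] o=[0.0174, -0.9947, 0.3913] → [-0.1579, -0.1261, 0.1636, 0.0139, -0.7985, -0.6018]
q̇ = J⁺·V = [-0.9780, -0.6180, -0.2480]

-0.9780 -0.6180 -0.2480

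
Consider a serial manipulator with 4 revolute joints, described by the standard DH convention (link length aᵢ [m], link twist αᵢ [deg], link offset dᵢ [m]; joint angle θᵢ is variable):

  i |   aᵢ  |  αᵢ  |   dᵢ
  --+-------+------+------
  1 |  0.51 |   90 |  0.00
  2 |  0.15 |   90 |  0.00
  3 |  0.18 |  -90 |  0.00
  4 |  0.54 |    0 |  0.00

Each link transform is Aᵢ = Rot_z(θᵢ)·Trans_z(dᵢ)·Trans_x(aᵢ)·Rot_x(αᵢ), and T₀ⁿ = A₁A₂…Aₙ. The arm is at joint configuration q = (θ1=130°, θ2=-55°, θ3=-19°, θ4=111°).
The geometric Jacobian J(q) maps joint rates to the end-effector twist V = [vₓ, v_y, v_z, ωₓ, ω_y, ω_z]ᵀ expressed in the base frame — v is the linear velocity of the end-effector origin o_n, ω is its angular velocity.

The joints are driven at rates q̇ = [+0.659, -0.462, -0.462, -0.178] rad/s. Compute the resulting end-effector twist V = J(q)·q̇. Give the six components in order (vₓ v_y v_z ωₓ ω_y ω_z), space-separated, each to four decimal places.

o_n = [-0.6405, 0.7702, 0.1768]
J₁: ẑ×o_n = [-0.7702, -0.6405, 0.0000], ω = ẑ
J2: z=[0.7660, 0.6428, 0.0000] o=[-0.3278, 0.3907, 0.0000] → [0.1136, -0.1354, 0.4917, 0.7660, 0.6428, 0.0000]
J3: z=[0.5265, -0.6275, -0.5736] o=[-0.3831, 0.4566, -0.1229] → [-0.0082, -0.0102, 0.0036, 0.5265, -0.6275, -0.5736]
J4: z=[0.6043, 0.7508, -0.2667] o=[-0.4908, 0.4937, -0.2623] → [0.4034, -0.2254, 0.2795, 0.6043, 0.7508, -0.2667]
V = J·q̇ = [-0.6280, -0.3147, -0.2786, -0.7047, -0.1407, 0.9715]

-0.6280 -0.3147 -0.2786 -0.7047 -0.1407 0.9715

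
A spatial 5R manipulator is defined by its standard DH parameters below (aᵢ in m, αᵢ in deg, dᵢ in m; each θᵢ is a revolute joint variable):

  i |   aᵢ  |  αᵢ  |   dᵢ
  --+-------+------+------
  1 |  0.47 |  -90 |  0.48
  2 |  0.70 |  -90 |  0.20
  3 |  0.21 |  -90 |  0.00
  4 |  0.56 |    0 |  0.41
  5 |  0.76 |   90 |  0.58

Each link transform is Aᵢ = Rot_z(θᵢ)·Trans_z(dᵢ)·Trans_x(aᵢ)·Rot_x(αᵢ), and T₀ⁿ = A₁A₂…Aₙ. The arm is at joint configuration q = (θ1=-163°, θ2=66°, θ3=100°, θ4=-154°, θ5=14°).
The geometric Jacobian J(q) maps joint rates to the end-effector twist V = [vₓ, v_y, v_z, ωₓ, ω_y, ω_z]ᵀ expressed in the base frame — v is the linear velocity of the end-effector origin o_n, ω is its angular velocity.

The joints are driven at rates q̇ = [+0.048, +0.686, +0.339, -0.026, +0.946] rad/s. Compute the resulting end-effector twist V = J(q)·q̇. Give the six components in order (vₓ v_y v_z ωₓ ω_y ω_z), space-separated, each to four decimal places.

o_n = [0.6004, -1.1070, 0.2938]
J₁: ẑ×o_n = [1.1070, 0.6004, -0.0000], ω = ẑ
J2: z=[0.2924, -0.9563, 0.0000] o=[-0.4495, -0.1374, 0.4800] → [0.1781, 0.0545, 0.7205, 0.2924, -0.9563, 0.0000]
J3: z=[0.8736, 0.2671, -0.4067] o=[-0.6633, -0.4119, -0.1595] → [-0.1616, -0.9099, -0.9447, 0.8736, 0.2671, -0.4067]
J4: z=[0.4338, -0.0489, 0.8997] o=[-0.7095, -0.2098, -0.1262] → [0.7866, 0.9964, -0.3251, 0.4338, -0.0489, 0.8997]
J5: z=[0.4338, -0.0489, 0.8997] o=[-0.2063, -0.6487, 0.0630] → [0.4010, 0.6257, -0.1593, 0.4338, -0.0489, 0.8997]
V = J·q̇ = [0.4794, 0.3237, 0.0318, 0.8958, -0.6105, 0.7378]

0.4794 0.3237 0.0318 0.8958 -0.6105 0.7378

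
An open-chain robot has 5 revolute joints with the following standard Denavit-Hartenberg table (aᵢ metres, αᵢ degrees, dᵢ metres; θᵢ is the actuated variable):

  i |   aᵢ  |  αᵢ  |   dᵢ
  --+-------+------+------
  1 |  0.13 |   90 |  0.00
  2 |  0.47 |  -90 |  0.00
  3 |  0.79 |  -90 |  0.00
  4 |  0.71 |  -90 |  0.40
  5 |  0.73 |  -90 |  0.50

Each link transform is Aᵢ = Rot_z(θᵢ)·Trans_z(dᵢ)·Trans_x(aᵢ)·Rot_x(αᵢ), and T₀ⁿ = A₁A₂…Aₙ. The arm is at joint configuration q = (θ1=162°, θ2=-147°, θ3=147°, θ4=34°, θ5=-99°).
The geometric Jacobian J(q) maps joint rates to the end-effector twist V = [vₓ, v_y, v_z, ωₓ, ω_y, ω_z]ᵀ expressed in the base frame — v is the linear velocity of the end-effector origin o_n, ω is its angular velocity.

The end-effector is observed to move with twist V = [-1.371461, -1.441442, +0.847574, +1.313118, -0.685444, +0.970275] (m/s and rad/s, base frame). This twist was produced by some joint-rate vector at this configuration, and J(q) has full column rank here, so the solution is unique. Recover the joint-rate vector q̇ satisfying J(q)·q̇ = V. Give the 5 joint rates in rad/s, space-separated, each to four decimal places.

0.0900 0.0960 -0.8830 -0.6930 0.7850

o_n = [-0.3988, 0.5430, 1.1624]
J₁: ẑ×o_n = [-0.5430, -0.3988, 0.0000], ω = ẑ
J2: z=[0.3090, 0.9511, 0.0000] o=[-0.1236, 0.0402, 0.0000] → [1.1055, -0.3592, 0.4171, 0.3090, 0.9511, 0.0000]
J3: z=[-0.5180, 0.1683, -0.8387] o=[0.2512, -0.0816, -0.2560] → [0.7625, 1.2799, -0.2141, -0.5180, 0.1683, -0.8387]
J4: z=[-0.1753, 0.9388, 0.2966] o=[-0.4102, -0.3191, 0.1049] → [0.7370, 0.1887, -0.1618, -0.1753, 0.9388, 0.2966]
J5: z=[0.8976, 0.0286, 0.4399] o=[-0.7674, -0.1874, 0.8254] → [-0.3116, -0.1404, 0.6450, 0.8976, 0.0286, 0.4399]
q̇ = J⁺·V = [0.0900, 0.0960, -0.8830, -0.6930, 0.7850]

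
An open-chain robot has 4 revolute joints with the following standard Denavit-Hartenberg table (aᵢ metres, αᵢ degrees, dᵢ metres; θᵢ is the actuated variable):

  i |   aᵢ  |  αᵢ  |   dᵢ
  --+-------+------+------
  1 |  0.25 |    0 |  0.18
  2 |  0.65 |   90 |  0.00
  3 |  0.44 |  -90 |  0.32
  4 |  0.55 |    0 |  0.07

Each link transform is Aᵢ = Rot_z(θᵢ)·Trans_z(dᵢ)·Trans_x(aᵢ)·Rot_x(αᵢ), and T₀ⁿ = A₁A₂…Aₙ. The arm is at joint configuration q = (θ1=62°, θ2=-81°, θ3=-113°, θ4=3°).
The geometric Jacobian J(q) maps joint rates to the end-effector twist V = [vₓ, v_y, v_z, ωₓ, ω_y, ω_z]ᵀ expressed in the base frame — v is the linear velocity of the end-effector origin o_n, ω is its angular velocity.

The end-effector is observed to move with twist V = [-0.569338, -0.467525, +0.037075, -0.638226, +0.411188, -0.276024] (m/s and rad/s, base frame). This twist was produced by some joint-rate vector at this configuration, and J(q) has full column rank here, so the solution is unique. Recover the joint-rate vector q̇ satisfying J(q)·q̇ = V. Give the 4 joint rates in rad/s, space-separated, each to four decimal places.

o_n = [0.3326, -0.1614, -0.7580]
J₁: ẑ×o_n = [0.1614, 0.3326, -0.0000], ω = ẑ
J2: z=[0.0000, 0.0000, 1.0000] o=[0.1174, 0.2207, 0.1800] → [0.3821, 0.2152, -0.0000, 0.0000, 0.0000, 1.0000]
J3: z=[-0.3256, -0.9455, 0.0000] o=[0.7320, 0.0091, 0.1800] → [0.8869, -0.3054, -0.3221, -0.3256, -0.9455, 0.0000]
J4: z=[0.8704, -0.2997, -0.3907] o=[0.4652, -0.2375, -0.2250] → [0.1895, 0.5157, 0.0265, 0.8704, -0.2997, -0.3907]
q̇ = J⁺·V = [0.1450, -0.7340, -0.1810, -0.8010]

0.1450 -0.7340 -0.1810 -0.8010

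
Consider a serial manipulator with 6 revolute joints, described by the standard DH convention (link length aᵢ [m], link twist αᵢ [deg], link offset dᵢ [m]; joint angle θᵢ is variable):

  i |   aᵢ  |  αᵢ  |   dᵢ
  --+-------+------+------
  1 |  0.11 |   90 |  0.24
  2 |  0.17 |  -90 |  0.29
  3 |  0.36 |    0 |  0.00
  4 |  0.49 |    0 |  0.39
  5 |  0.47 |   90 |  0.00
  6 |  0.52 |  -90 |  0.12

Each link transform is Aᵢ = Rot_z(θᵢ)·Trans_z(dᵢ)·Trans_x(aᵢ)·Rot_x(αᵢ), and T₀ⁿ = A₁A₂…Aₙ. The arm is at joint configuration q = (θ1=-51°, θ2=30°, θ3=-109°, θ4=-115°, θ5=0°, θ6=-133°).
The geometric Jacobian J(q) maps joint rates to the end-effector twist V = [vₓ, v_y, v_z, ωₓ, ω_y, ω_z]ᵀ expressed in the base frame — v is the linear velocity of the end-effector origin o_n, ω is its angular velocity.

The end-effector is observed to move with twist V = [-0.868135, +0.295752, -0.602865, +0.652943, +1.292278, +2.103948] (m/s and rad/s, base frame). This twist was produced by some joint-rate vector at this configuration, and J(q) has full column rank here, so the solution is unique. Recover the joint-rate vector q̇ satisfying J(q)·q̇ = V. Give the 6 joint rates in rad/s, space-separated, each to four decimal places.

-0.2520 -0.6330 0.9960 0.8880 0.4530 0.9560

o_n = [-0.1930, 0.0420, 0.0987]
J₁: ẑ×o_n = [-0.0420, -0.1930, 0.0000], ω = ẑ
J2: z=[-0.7771, -0.6293, 0.0000] o=[0.0692, -0.0855, 0.2400] → [0.0889, -0.1098, -0.2641, -0.7771, -0.6293, 0.0000]
J3: z=[-0.3147, 0.3886, 0.8660] o=[-0.0635, -0.3824, 0.3250] → [-0.4554, -0.1833, -0.0832, -0.3147, 0.3886, 0.8660]
J4: z=[-0.3147, 0.3886, 0.8660] o=[-0.3919, -0.5177, 0.2664] → [-0.5499, 0.1195, -0.2534, -0.3147, 0.3886, 0.8660]
J5: z=[-0.3147, 0.3886, 0.8660] o=[-0.4422, 0.0852, 0.4279] → [-0.0904, 0.1123, -0.0832, -0.3147, 0.3886, 0.8660]
J6: z=[0.9376, -0.0148, 0.3473] o=[-0.3727, 0.5183, 0.2589] → [0.1678, 0.2126, -0.4439, 0.9376, -0.0148, 0.3473]
q̇ = J⁺·V = [-0.2520, -0.6330, 0.9960, 0.8880, 0.4530, 0.9560]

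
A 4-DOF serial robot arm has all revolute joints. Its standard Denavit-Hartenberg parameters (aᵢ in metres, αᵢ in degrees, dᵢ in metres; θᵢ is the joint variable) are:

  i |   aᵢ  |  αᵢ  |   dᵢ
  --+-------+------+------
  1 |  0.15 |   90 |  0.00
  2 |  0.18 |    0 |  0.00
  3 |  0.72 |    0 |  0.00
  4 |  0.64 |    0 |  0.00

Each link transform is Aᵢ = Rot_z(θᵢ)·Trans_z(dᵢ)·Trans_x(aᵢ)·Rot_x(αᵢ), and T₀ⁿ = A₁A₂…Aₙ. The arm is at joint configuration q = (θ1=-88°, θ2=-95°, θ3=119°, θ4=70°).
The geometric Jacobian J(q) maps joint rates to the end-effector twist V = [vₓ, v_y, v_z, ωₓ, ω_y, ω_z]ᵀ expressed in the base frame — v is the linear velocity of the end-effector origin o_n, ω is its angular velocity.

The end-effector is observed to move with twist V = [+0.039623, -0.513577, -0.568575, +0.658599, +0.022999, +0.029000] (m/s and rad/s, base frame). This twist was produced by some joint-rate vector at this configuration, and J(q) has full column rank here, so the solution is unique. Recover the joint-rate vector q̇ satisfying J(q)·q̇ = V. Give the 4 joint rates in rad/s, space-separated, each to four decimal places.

0.0290 -1.0000 0.0670 0.2740

o_n = [0.0261, -0.7470, 0.7520]
J₁: ẑ×o_n = [0.7470, 0.0261, -0.0000], ω = ẑ
J2: z=[-0.9994, -0.0349, 0.0000] o=[0.0052, -0.1499, 0.0000] → [-0.0262, 0.7515, 0.5974, -0.9994, -0.0349, 0.0000]
J3: z=[-0.9994, -0.0349, 0.0000] o=[0.0047, -0.1342, -0.1793] → [-0.0325, 0.9307, 0.6131, -0.9994, -0.0349, 0.0000]
J4: z=[-0.9994, -0.0349, 0.0000] o=[0.0276, -0.7916, 0.1135] → [-0.0223, 0.6381, -0.0446, -0.9994, -0.0349, 0.0000]
q̇ = J⁺·V = [0.0290, -1.0000, 0.0670, 0.2740]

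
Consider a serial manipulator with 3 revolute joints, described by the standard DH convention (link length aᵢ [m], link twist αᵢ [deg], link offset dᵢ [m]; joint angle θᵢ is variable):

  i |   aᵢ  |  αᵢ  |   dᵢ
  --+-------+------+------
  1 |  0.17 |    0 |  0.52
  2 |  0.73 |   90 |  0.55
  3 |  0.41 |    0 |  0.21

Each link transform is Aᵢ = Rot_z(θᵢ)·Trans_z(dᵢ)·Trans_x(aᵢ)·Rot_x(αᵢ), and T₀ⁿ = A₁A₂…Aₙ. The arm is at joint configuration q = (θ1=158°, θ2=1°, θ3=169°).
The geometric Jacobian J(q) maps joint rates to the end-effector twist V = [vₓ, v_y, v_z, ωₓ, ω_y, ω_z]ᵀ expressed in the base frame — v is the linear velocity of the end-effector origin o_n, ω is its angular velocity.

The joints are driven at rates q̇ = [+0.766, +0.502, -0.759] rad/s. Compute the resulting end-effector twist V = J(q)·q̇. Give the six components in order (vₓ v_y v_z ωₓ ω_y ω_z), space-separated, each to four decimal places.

-0.5016 -0.3918 0.3055 -0.2720 -0.7086 1.2680

o_n = [-0.3881, 0.3771, 1.1482]
J₁: ẑ×o_n = [-0.3771, -0.3881, 0.0000], ω = ẑ
J2: z=[0.0000, 0.0000, 1.0000] o=[-0.1576, 0.0637, 0.5200] → [-0.3134, -0.2305, 0.0000, 0.0000, 0.0000, 1.0000]
J3: z=[0.3584, 0.9336, 0.0000] o=[-0.8391, 0.3253, 1.0700] → [0.0730, -0.0280, -0.4025, 0.3584, 0.9336, 0.0000]
V = J·q̇ = [-0.5016, -0.3918, 0.3055, -0.2720, -0.7086, 1.2680]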